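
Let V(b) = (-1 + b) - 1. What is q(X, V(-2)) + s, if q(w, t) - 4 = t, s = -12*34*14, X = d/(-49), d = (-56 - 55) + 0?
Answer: -5712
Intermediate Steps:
d = -111 (d = -111 + 0 = -111)
X = 111/49 (X = -111/(-49) = -111*(-1/49) = 111/49 ≈ 2.2653)
V(b) = -2 + b
s = -5712 (s = -408*14 = -5712)
q(w, t) = 4 + t
q(X, V(-2)) + s = (4 + (-2 - 2)) - 5712 = (4 - 4) - 5712 = 0 - 5712 = -5712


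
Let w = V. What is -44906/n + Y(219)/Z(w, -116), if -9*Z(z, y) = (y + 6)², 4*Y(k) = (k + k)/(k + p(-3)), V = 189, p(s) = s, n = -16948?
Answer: 2173141099/820283200 ≈ 2.6493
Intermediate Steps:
Y(k) = k/(2*(-3 + k)) (Y(k) = ((k + k)/(k - 3))/4 = ((2*k)/(-3 + k))/4 = (2*k/(-3 + k))/4 = k/(2*(-3 + k)))
w = 189
Z(z, y) = -(6 + y)²/9 (Z(z, y) = -(y + 6)²/9 = -(6 + y)²/9)
-44906/n + Y(219)/Z(w, -116) = -44906/(-16948) + ((½)*219/(-3 + 219))/((-(6 - 116)²/9)) = -44906*(-1/16948) + ((½)*219/216)/((-⅑*(-110)²)) = 22453/8474 + ((½)*219*(1/216))/((-⅑*12100)) = 22453/8474 + 73/(144*(-12100/9)) = 22453/8474 + (73/144)*(-9/12100) = 22453/8474 - 73/193600 = 2173141099/820283200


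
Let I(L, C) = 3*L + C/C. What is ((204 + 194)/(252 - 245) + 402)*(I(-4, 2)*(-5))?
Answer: 176660/7 ≈ 25237.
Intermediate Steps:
I(L, C) = 1 + 3*L (I(L, C) = 3*L + 1 = 1 + 3*L)
((204 + 194)/(252 - 245) + 402)*(I(-4, 2)*(-5)) = ((204 + 194)/(252 - 245) + 402)*((1 + 3*(-4))*(-5)) = (398/7 + 402)*((1 - 12)*(-5)) = (398*(⅐) + 402)*(-11*(-5)) = (398/7 + 402)*55 = (3212/7)*55 = 176660/7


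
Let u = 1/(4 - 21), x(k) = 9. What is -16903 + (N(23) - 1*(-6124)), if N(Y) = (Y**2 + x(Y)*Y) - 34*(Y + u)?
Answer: -10823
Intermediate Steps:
u = -1/17 (u = 1/(-17) = -1/17 ≈ -0.058824)
N(Y) = 2 + Y**2 - 25*Y (N(Y) = (Y**2 + 9*Y) - 34*(Y - 1/17) = (Y**2 + 9*Y) - 34*(-1/17 + Y) = (Y**2 + 9*Y) + (2 - 34*Y) = 2 + Y**2 - 25*Y)
-16903 + (N(23) - 1*(-6124)) = -16903 + ((2 + 23**2 - 25*23) - 1*(-6124)) = -16903 + ((2 + 529 - 575) + 6124) = -16903 + (-44 + 6124) = -16903 + 6080 = -10823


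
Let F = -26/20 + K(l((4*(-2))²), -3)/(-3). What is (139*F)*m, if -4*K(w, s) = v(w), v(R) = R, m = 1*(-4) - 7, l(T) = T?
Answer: -185009/30 ≈ -6167.0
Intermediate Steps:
m = -11 (m = -4 - 7 = -11)
K(w, s) = -w/4
F = 121/30 (F = -26/20 - (4*(-2))²/4/(-3) = -26*1/20 - ¼*(-8)²*(-⅓) = -13/10 - ¼*64*(-⅓) = -13/10 - 16*(-⅓) = -13/10 + 16/3 = 121/30 ≈ 4.0333)
(139*F)*m = (139*(121/30))*(-11) = (16819/30)*(-11) = -185009/30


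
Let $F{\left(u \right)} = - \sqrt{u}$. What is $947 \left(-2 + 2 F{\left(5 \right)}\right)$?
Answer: $-1894 - 1894 \sqrt{5} \approx -6129.1$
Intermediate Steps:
$947 \left(-2 + 2 F{\left(5 \right)}\right) = 947 \left(-2 + 2 \left(- \sqrt{5}\right)\right) = 947 \left(-2 - 2 \sqrt{5}\right) = -1894 - 1894 \sqrt{5}$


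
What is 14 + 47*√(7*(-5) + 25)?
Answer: 14 + 47*I*√10 ≈ 14.0 + 148.63*I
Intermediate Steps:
14 + 47*√(7*(-5) + 25) = 14 + 47*√(-35 + 25) = 14 + 47*√(-10) = 14 + 47*(I*√10) = 14 + 47*I*√10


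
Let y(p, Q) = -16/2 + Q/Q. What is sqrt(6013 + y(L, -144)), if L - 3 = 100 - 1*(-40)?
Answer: sqrt(6006) ≈ 77.498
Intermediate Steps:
L = 143 (L = 3 + (100 - 1*(-40)) = 3 + (100 + 40) = 3 + 140 = 143)
y(p, Q) = -7 (y(p, Q) = -16*1/2 + 1 = -8 + 1 = -7)
sqrt(6013 + y(L, -144)) = sqrt(6013 - 7) = sqrt(6006)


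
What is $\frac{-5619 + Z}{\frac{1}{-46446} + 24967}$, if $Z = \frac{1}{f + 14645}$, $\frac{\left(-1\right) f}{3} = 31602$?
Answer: $- \frac{20920423758360}{92956080862241} \approx -0.22506$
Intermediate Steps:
$f = -94806$ ($f = \left(-3\right) 31602 = -94806$)
$Z = - \frac{1}{80161}$ ($Z = \frac{1}{-94806 + 14645} = \frac{1}{-80161} = - \frac{1}{80161} \approx -1.2475 \cdot 10^{-5}$)
$\frac{-5619 + Z}{\frac{1}{-46446} + 24967} = \frac{-5619 - \frac{1}{80161}}{\frac{1}{-46446} + 24967} = - \frac{450424660}{80161 \left(- \frac{1}{46446} + 24967\right)} = - \frac{450424660}{80161 \cdot \frac{1159617281}{46446}} = \left(- \frac{450424660}{80161}\right) \frac{46446}{1159617281} = - \frac{20920423758360}{92956080862241}$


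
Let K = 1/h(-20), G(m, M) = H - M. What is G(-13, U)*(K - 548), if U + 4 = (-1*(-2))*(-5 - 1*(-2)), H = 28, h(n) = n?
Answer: -208259/10 ≈ -20826.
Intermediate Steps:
U = -10 (U = -4 + (-1*(-2))*(-5 - 1*(-2)) = -4 + 2*(-5 + 2) = -4 + 2*(-3) = -4 - 6 = -10)
G(m, M) = 28 - M
K = -1/20 (K = 1/(-20) = -1/20 ≈ -0.050000)
G(-13, U)*(K - 548) = (28 - 1*(-10))*(-1/20 - 548) = (28 + 10)*(-10961/20) = 38*(-10961/20) = -208259/10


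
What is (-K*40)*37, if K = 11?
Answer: -16280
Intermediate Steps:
(-K*40)*37 = (-1*11*40)*37 = -11*40*37 = -440*37 = -16280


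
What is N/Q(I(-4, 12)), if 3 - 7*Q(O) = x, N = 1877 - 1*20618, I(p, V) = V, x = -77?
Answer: -131187/80 ≈ -1639.8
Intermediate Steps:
N = -18741 (N = 1877 - 20618 = -18741)
Q(O) = 80/7 (Q(O) = 3/7 - ⅐*(-77) = 3/7 + 11 = 80/7)
N/Q(I(-4, 12)) = -18741/80/7 = -18741*7/80 = -131187/80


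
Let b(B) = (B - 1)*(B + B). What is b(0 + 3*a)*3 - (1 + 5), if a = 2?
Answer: 174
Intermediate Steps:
b(B) = 2*B*(-1 + B) (b(B) = (-1 + B)*(2*B) = 2*B*(-1 + B))
b(0 + 3*a)*3 - (1 + 5) = (2*(0 + 3*2)*(-1 + (0 + 3*2)))*3 - (1 + 5) = (2*(0 + 6)*(-1 + (0 + 6)))*3 - 1*6 = (2*6*(-1 + 6))*3 - 6 = (2*6*5)*3 - 6 = 60*3 - 6 = 180 - 6 = 174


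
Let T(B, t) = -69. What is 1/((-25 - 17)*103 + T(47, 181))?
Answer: -1/4395 ≈ -0.00022753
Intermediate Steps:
1/((-25 - 17)*103 + T(47, 181)) = 1/((-25 - 17)*103 - 69) = 1/(-42*103 - 69) = 1/(-4326 - 69) = 1/(-4395) = -1/4395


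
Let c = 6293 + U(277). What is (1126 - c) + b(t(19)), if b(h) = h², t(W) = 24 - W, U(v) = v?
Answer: -5419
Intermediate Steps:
c = 6570 (c = 6293 + 277 = 6570)
(1126 - c) + b(t(19)) = (1126 - 1*6570) + (24 - 1*19)² = (1126 - 6570) + (24 - 19)² = -5444 + 5² = -5444 + 25 = -5419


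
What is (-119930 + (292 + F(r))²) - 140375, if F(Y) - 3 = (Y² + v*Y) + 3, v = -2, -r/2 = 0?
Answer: -171501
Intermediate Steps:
r = 0 (r = -2*0 = 0)
F(Y) = 6 + Y² - 2*Y (F(Y) = 3 + ((Y² - 2*Y) + 3) = 3 + (3 + Y² - 2*Y) = 6 + Y² - 2*Y)
(-119930 + (292 + F(r))²) - 140375 = (-119930 + (292 + (6 + 0² - 2*0))²) - 140375 = (-119930 + (292 + (6 + 0 + 0))²) - 140375 = (-119930 + (292 + 6)²) - 140375 = (-119930 + 298²) - 140375 = (-119930 + 88804) - 140375 = -31126 - 140375 = -171501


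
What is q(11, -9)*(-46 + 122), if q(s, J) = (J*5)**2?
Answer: 153900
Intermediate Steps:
q(s, J) = 25*J**2 (q(s, J) = (5*J)**2 = 25*J**2)
q(11, -9)*(-46 + 122) = (25*(-9)**2)*(-46 + 122) = (25*81)*76 = 2025*76 = 153900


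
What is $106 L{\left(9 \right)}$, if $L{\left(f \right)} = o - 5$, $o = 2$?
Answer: $-318$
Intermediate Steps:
$L{\left(f \right)} = -3$ ($L{\left(f \right)} = 2 - 5 = -3$)
$106 L{\left(9 \right)} = 106 \left(-3\right) = -318$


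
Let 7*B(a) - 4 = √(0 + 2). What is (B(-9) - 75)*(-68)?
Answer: 35428/7 - 68*√2/7 ≈ 5047.4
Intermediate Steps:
B(a) = 4/7 + √2/7 (B(a) = 4/7 + √(0 + 2)/7 = 4/7 + √2/7)
(B(-9) - 75)*(-68) = ((4/7 + √2/7) - 75)*(-68) = (-521/7 + √2/7)*(-68) = 35428/7 - 68*√2/7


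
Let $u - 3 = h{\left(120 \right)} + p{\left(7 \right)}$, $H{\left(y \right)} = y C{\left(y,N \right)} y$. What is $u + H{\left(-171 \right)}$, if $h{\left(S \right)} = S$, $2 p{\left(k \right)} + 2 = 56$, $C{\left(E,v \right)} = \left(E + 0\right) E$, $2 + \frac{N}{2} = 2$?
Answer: $855036231$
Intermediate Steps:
$N = 0$ ($N = -4 + 2 \cdot 2 = -4 + 4 = 0$)
$C{\left(E,v \right)} = E^{2}$ ($C{\left(E,v \right)} = E E = E^{2}$)
$p{\left(k \right)} = 27$ ($p{\left(k \right)} = -1 + \frac{1}{2} \cdot 56 = -1 + 28 = 27$)
$H{\left(y \right)} = y^{4}$ ($H{\left(y \right)} = y y^{2} y = y^{3} y = y^{4}$)
$u = 150$ ($u = 3 + \left(120 + 27\right) = 3 + 147 = 150$)
$u + H{\left(-171 \right)} = 150 + \left(-171\right)^{4} = 150 + 855036081 = 855036231$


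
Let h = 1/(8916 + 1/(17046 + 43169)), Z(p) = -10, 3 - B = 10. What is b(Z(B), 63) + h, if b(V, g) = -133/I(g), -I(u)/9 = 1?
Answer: 71405175088/4831892469 ≈ 14.778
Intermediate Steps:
B = -7 (B = 3 - 1*10 = 3 - 10 = -7)
I(u) = -9 (I(u) = -9*1 = -9)
b(V, g) = 133/9 (b(V, g) = -133/(-9) = -133*(-⅑) = 133/9)
h = 60215/536876941 (h = 1/(8916 + 1/60215) = 1/(536876941/60215) = 60215/536876941 ≈ 0.00011216)
b(Z(B), 63) + h = 133/9 + 60215/536876941 = 71405175088/4831892469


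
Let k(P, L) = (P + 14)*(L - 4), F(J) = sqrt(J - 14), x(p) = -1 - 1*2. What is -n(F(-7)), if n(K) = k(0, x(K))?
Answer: 98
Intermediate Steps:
x(p) = -3 (x(p) = -1 - 2 = -3)
F(J) = sqrt(-14 + J)
k(P, L) = (-4 + L)*(14 + P) (k(P, L) = (14 + P)*(-4 + L) = (-4 + L)*(14 + P))
n(K) = -98 (n(K) = -56 - 4*0 + 14*(-3) - 3*0 = -56 + 0 - 42 + 0 = -98)
-n(F(-7)) = -1*(-98) = 98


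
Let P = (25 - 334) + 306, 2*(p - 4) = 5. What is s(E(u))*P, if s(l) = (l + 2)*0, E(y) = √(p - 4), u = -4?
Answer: 0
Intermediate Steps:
p = 13/2 (p = 4 + (½)*5 = 4 + 5/2 = 13/2 ≈ 6.5000)
E(y) = √10/2 (E(y) = √(13/2 - 4) = √(5/2) = √10/2)
s(l) = 0 (s(l) = (2 + l)*0 = 0)
P = -3 (P = -309 + 306 = -3)
s(E(u))*P = 0*(-3) = 0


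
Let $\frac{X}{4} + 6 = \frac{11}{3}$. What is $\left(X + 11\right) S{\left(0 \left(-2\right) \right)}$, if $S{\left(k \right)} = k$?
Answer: $0$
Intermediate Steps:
$X = - \frac{28}{3}$ ($X = -24 + 4 \cdot \frac{11}{3} = -24 + \frac{44}{3} = - \frac{28}{3} \approx -9.3333$)
$\left(X + 11\right) S{\left(0 \left(-2\right) \right)} = \left(- \frac{28}{3} + 11\right) 0 \left(-2\right) = \frac{5}{3} \cdot 0 = 0$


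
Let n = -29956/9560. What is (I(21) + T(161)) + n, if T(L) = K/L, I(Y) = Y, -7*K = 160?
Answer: 47741627/2693530 ≈ 17.725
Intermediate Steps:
K = -160/7 (K = -⅐*160 = -160/7 ≈ -22.857)
n = -7489/2390 (n = -29956*1/9560 = -7489/2390 ≈ -3.1335)
T(L) = -160/(7*L)
(I(21) + T(161)) + n = (21 - 160/7/161) - 7489/2390 = (21 - 160/7*1/161) - 7489/2390 = (21 - 160/1127) - 7489/2390 = 23507/1127 - 7489/2390 = 47741627/2693530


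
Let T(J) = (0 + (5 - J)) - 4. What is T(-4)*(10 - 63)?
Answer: -265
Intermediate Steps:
T(J) = 1 - J (T(J) = (5 - J) - 4 = 1 - J)
T(-4)*(10 - 63) = (1 - 1*(-4))*(10 - 63) = (1 + 4)*(-53) = 5*(-53) = -265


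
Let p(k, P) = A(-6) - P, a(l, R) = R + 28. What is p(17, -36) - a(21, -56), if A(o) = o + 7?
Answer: 65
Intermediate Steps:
a(l, R) = 28 + R
A(o) = 7 + o
p(k, P) = 1 - P (p(k, P) = (7 - 6) - P = 1 - P)
p(17, -36) - a(21, -56) = (1 - 1*(-36)) - (28 - 56) = (1 + 36) - 1*(-28) = 37 + 28 = 65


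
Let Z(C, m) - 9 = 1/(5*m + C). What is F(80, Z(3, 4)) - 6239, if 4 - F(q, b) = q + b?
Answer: -145453/23 ≈ -6324.0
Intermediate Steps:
Z(C, m) = 9 + 1/(C + 5*m) (Z(C, m) = 9 + 1/(5*m + C) = 9 + 1/(C + 5*m))
F(q, b) = 4 - b - q (F(q, b) = 4 - (q + b) = 4 - (b + q) = 4 + (-b - q) = 4 - b - q)
F(80, Z(3, 4)) - 6239 = (4 - (1 + 9*3 + 45*4)/(3 + 5*4) - 1*80) - 6239 = (4 - (1 + 27 + 180)/(3 + 20) - 80) - 6239 = (4 - 208/23 - 80) - 6239 = -1956/23 - 6239 = -145453/23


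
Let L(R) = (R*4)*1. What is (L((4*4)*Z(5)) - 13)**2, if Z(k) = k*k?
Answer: 2518569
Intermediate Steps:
Z(k) = k**2
L(R) = 4*R (L(R) = (4*R)*1 = 4*R)
(L((4*4)*Z(5)) - 13)**2 = (4*((4*4)*5**2) - 13)**2 = (4*(16*25) - 13)**2 = (4*400 - 13)**2 = (1600 - 13)**2 = 1587**2 = 2518569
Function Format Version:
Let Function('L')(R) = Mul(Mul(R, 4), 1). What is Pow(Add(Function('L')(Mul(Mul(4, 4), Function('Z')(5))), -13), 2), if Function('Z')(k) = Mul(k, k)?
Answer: 2518569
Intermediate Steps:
Function('Z')(k) = Pow(k, 2)
Function('L')(R) = Mul(4, R) (Function('L')(R) = Mul(Mul(4, R), 1) = Mul(4, R))
Pow(Add(Function('L')(Mul(Mul(4, 4), Function('Z')(5))), -13), 2) = Pow(Add(Mul(4, Mul(Mul(4, 4), Pow(5, 2))), -13), 2) = Pow(Add(Mul(4, Mul(16, 25)), -13), 2) = Pow(Add(Mul(4, 400), -13), 2) = Pow(Add(1600, -13), 2) = Pow(1587, 2) = 2518569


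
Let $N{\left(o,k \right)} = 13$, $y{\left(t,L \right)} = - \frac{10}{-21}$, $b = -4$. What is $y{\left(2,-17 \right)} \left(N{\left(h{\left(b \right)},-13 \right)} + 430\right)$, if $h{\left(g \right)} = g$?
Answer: $\frac{4430}{21} \approx 210.95$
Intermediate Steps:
$y{\left(t,L \right)} = \frac{10}{21}$ ($y{\left(t,L \right)} = \left(-10\right) \left(- \frac{1}{21}\right) = \frac{10}{21}$)
$y{\left(2,-17 \right)} \left(N{\left(h{\left(b \right)},-13 \right)} + 430\right) = \frac{10 \left(13 + 430\right)}{21} = \frac{10}{21} \cdot 443 = \frac{4430}{21}$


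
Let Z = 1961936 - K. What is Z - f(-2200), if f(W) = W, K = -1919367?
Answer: 3883503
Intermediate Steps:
Z = 3881303 (Z = 1961936 - 1*(-1919367) = 1961936 + 1919367 = 3881303)
Z - f(-2200) = 3881303 - 1*(-2200) = 3881303 + 2200 = 3883503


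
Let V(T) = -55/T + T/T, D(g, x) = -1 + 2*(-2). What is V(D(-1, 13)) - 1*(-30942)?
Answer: 30954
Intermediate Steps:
D(g, x) = -5 (D(g, x) = -1 - 4 = -5)
V(T) = 1 - 55/T (V(T) = -55/T + 1 = 1 - 55/T)
V(D(-1, 13)) - 1*(-30942) = (-55 - 5)/(-5) - 1*(-30942) = -⅕*(-60) + 30942 = 12 + 30942 = 30954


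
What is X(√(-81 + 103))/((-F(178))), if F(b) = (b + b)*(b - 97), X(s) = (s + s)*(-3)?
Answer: √22/4806 ≈ 0.00097595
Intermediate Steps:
X(s) = -6*s (X(s) = (2*s)*(-3) = -6*s)
F(b) = 2*b*(-97 + b) (F(b) = (2*b)*(-97 + b) = 2*b*(-97 + b))
X(√(-81 + 103))/((-F(178))) = (-6*√(-81 + 103))/((-2*178*(-97 + 178))) = (-6*√22)/((-2*178*81)) = (-6*√22)/((-1*28836)) = -6*√22/(-28836) = -6*√22*(-1/28836) = √22/4806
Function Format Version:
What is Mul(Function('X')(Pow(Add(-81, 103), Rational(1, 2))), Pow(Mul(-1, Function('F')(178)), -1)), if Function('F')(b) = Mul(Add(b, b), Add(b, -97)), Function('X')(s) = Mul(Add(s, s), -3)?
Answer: Mul(Rational(1, 4806), Pow(22, Rational(1, 2))) ≈ 0.00097595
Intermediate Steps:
Function('X')(s) = Mul(-6, s) (Function('X')(s) = Mul(Mul(2, s), -3) = Mul(-6, s))
Function('F')(b) = Mul(2, b, Add(-97, b)) (Function('F')(b) = Mul(Mul(2, b), Add(-97, b)) = Mul(2, b, Add(-97, b)))
Mul(Function('X')(Pow(Add(-81, 103), Rational(1, 2))), Pow(Mul(-1, Function('F')(178)), -1)) = Mul(Mul(-6, Pow(Add(-81, 103), Rational(1, 2))), Pow(Mul(-1, Mul(2, 178, Add(-97, 178))), -1)) = Mul(Mul(-6, Pow(22, Rational(1, 2))), Pow(Mul(-1, Mul(2, 178, 81)), -1)) = Mul(Mul(-6, Pow(22, Rational(1, 2))), Pow(Mul(-1, 28836), -1)) = Mul(Mul(-6, Pow(22, Rational(1, 2))), Pow(-28836, -1)) = Mul(Mul(-6, Pow(22, Rational(1, 2))), Rational(-1, 28836)) = Mul(Rational(1, 4806), Pow(22, Rational(1, 2)))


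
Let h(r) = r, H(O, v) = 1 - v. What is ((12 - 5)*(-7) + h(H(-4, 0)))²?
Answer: 2304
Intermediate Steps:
((12 - 5)*(-7) + h(H(-4, 0)))² = ((12 - 5)*(-7) + (1 - 1*0))² = (7*(-7) + (1 + 0))² = (-49 + 1)² = (-48)² = 2304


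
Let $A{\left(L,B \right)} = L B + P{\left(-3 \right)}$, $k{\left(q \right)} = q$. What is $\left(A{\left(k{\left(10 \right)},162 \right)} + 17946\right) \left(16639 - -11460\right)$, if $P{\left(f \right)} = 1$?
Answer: $549813133$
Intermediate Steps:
$A{\left(L,B \right)} = 1 + B L$ ($A{\left(L,B \right)} = L B + 1 = B L + 1 = 1 + B L$)
$\left(A{\left(k{\left(10 \right)},162 \right)} + 17946\right) \left(16639 - -11460\right) = \left(\left(1 + 162 \cdot 10\right) + 17946\right) \left(16639 - -11460\right) = \left(\left(1 + 1620\right) + 17946\right) \left(16639 + 11460\right) = \left(1621 + 17946\right) 28099 = 19567 \cdot 28099 = 549813133$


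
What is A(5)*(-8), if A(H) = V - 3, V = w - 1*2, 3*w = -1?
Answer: 128/3 ≈ 42.667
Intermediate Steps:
w = -1/3 (w = (1/3)*(-1) = -1/3 ≈ -0.33333)
V = -7/3 (V = -1/3 - 1*2 = -1/3 - 2 = -7/3 ≈ -2.3333)
A(H) = -16/3 (A(H) = -7/3 - 3 = -16/3)
A(5)*(-8) = -16/3*(-8) = 128/3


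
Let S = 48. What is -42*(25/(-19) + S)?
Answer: -37254/19 ≈ -1960.7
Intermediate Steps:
-42*(25/(-19) + S) = -42*(25/(-19) + 48) = -42*(25*(-1/19) + 48) = -42*(-25/19 + 48) = -42*887/19 = -37254/19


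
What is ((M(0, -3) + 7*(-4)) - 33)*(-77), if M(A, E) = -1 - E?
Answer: 4543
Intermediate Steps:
((M(0, -3) + 7*(-4)) - 33)*(-77) = (((-1 - 1*(-3)) + 7*(-4)) - 33)*(-77) = (((-1 + 3) - 28) - 33)*(-77) = ((2 - 28) - 33)*(-77) = (-26 - 33)*(-77) = -59*(-77) = 4543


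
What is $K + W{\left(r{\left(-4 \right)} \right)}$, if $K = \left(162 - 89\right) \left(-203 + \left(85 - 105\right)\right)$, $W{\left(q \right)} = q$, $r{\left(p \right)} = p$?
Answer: $-16283$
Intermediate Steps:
$K = -16279$ ($K = 73 \left(-203 - 20\right) = 73 \left(-223\right) = -16279$)
$K + W{\left(r{\left(-4 \right)} \right)} = -16279 - 4 = -16283$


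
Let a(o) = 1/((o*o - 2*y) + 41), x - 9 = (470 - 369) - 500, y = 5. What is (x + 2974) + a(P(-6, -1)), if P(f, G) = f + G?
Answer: 206721/80 ≈ 2584.0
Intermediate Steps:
x = -390 (x = 9 + ((470 - 369) - 500) = 9 + (101 - 500) = 9 - 399 = -390)
P(f, G) = G + f
a(o) = 1/(31 + o**2) (a(o) = 1/((o*o - 2*5) + 41) = 1/((o**2 - 10) + 41) = 1/((-10 + o**2) + 41) = 1/(31 + o**2))
(x + 2974) + a(P(-6, -1)) = (-390 + 2974) + 1/(31 + (-1 - 6)**2) = 2584 + 1/(31 + (-7)**2) = 2584 + 1/(31 + 49) = 2584 + 1/80 = 206721/80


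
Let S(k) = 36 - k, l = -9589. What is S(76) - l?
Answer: 9549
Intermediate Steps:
S(76) - l = (36 - 1*76) - 1*(-9589) = (36 - 76) + 9589 = -40 + 9589 = 9549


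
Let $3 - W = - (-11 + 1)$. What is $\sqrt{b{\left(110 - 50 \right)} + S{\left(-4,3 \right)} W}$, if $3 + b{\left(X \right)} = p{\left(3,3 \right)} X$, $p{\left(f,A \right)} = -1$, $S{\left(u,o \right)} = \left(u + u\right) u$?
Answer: $i \sqrt{287} \approx 16.941 i$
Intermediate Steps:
$S{\left(u,o \right)} = 2 u^{2}$ ($S{\left(u,o \right)} = 2 u u = 2 u^{2}$)
$W = -7$ ($W = 3 - - (-11 + 1) = 3 - \left(-1\right) \left(-10\right) = 3 - 10 = -7$)
$b{\left(X \right)} = -3 - X$
$\sqrt{b{\left(110 - 50 \right)} + S{\left(-4,3 \right)} W} = \sqrt{\left(-3 - \left(110 - 50\right)\right) + 2 \left(-4\right)^{2} \left(-7\right)} = \sqrt{\left(-3 - \left(110 - 50\right)\right) + 2 \cdot 16 \left(-7\right)} = \sqrt{\left(-3 - 60\right) + 32 \left(-7\right)} = \sqrt{\left(-3 - 60\right) - 224} = \sqrt{-63 - 224} = \sqrt{-287} = i \sqrt{287}$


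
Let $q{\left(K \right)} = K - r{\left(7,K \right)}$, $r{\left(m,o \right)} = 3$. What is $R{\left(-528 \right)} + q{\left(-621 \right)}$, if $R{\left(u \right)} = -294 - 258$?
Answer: $-1176$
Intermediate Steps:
$R{\left(u \right)} = -552$ ($R{\left(u \right)} = -294 - 258 = -552$)
$q{\left(K \right)} = -3 + K$ ($q{\left(K \right)} = K - 3 = -3 + K$)
$R{\left(-528 \right)} + q{\left(-621 \right)} = -552 - 624 = -1176$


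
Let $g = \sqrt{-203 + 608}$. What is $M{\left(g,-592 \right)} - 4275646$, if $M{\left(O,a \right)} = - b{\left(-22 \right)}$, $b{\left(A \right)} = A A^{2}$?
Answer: $-4264998$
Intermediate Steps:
$b{\left(A \right)} = A^{3}$
$g = 9 \sqrt{5}$ ($g = \sqrt{405} = 9 \sqrt{5} \approx 20.125$)
$M{\left(O,a \right)} = 10648$ ($M{\left(O,a \right)} = - \left(-22\right)^{3} = \left(-1\right) \left(-10648\right) = 10648$)
$M{\left(g,-592 \right)} - 4275646 = 10648 - 4275646 = -4264998$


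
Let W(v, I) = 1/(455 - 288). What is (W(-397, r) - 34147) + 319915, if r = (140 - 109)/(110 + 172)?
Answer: 47723257/167 ≈ 2.8577e+5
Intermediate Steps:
r = 31/282 ≈ 0.10993
W(v, I) = 1/167
(W(-397, r) - 34147) + 319915 = (1/167 - 34147) + 319915 = -5702548/167 + 319915 = 47723257/167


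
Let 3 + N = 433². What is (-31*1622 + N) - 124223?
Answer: 12981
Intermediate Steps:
N = 187486 (N = -3 + 433² = -3 + 187489 = 187486)
(-31*1622 + N) - 124223 = (-31*1622 + 187486) - 124223 = (-50282 + 187486) - 124223 = 137204 - 124223 = 12981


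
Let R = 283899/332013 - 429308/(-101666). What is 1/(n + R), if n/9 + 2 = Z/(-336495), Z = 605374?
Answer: -57364637140145/1670097301091951 ≈ -0.034348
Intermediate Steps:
n = -3835092/112165 (n = -18 + 9*(605374/(-336495)) = -18 + 9*(605374*(-1/336495)) = -18 + 9*(-605374/336495) = -18 - 1816122/112165 = -3835092/112165 ≈ -34.192)
R = 2596950193/511430813 (R = 283899*(1/332013) - 429308*(-1/101666) = 8603/10061 + 214654/50833 = 2596950193/511430813 ≈ 5.0778)
1/(n + R) = 1/(-3835092/112165 + 2596950193/511430813) = 1/(-1670097301091951/57364637140145) = -57364637140145/1670097301091951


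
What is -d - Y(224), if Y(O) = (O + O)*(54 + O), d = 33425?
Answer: -157969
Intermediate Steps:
Y(O) = 2*O*(54 + O) (Y(O) = (2*O)*(54 + O) = 2*O*(54 + O))
-d - Y(224) = -1*33425 - 2*224*(54 + 224) = -33425 - 2*224*278 = -33425 - 1*124544 = -33425 - 124544 = -157969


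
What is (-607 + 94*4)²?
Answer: 53361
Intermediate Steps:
(-607 + 94*4)² = (-607 + 376)² = (-231)² = 53361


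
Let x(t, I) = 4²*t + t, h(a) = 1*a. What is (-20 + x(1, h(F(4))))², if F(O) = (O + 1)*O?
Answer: 9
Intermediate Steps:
F(O) = O*(1 + O) (F(O) = (1 + O)*O = O*(1 + O))
h(a) = a
x(t, I) = 17*t (x(t, I) = 16*t + t = 17*t)
(-20 + x(1, h(F(4))))² = (-20 + 17*1)² = (-20 + 17)² = (-3)² = 9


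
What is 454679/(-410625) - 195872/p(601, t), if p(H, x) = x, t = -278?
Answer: 40151769619/57076875 ≈ 703.47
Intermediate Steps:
454679/(-410625) - 195872/p(601, t) = 454679/(-410625) - 195872/(-278) = 454679*(-1/410625) - 195872*(-1/278) = -454679/410625 + 97936/139 = 40151769619/57076875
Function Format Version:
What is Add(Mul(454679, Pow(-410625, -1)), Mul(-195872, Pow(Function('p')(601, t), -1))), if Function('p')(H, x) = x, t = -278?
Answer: Rational(40151769619, 57076875) ≈ 703.47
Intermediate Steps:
Add(Mul(454679, Pow(-410625, -1)), Mul(-195872, Pow(Function('p')(601, t), -1))) = Add(Mul(454679, Pow(-410625, -1)), Mul(-195872, Pow(-278, -1))) = Add(Mul(454679, Rational(-1, 410625)), Mul(-195872, Rational(-1, 278))) = Add(Rational(-454679, 410625), Rational(97936, 139)) = Rational(40151769619, 57076875)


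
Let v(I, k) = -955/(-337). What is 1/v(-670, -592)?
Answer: 337/955 ≈ 0.35288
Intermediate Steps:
v(I, k) = 955/337 (v(I, k) = -955*(-1/337) = 955/337)
1/v(-670, -592) = 1/(955/337) = 337/955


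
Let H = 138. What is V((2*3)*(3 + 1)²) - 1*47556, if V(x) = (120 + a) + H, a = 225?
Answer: -47073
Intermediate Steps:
V(x) = 483 (V(x) = (120 + 225) + 138 = 345 + 138 = 483)
V((2*3)*(3 + 1)²) - 1*47556 = 483 - 1*47556 = 483 - 47556 = -47073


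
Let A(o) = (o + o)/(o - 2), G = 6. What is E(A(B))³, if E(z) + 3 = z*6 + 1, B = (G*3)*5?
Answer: 1442897/1331 ≈ 1084.1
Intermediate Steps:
B = 90 (B = (6*3)*5 = 18*5 = 90)
A(o) = 2*o/(-2 + o) (A(o) = (2*o)/(-2 + o) = 2*o/(-2 + o))
E(z) = -2 + 6*z (E(z) = -3 + (z*6 + 1) = -3 + (6*z + 1) = -3 + (1 + 6*z) = -2 + 6*z)
E(A(B))³ = (-2 + 6*(2*90/(-2 + 90)))³ = (-2 + 6*(2*90/88))³ = (-2 + 6*(2*90*(1/88)))³ = (-2 + 6*(45/22))³ = (-2 + 135/11)³ = (113/11)³ = 1442897/1331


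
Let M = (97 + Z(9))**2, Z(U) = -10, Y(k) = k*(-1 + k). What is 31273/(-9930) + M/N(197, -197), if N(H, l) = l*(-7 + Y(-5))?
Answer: -216858133/44992830 ≈ -4.8198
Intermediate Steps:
N(H, l) = 23*l (N(H, l) = l*(-7 - 5*(-1 - 5)) = l*(-7 - 5*(-6)) = l*(-7 + 30) = l*23 = 23*l)
M = 7569 (M = (97 - 10)**2 = 87**2 = 7569)
31273/(-9930) + M/N(197, -197) = 31273/(-9930) + 7569/((23*(-197))) = 31273*(-1/9930) + 7569/(-4531) = -31273/9930 + 7569*(-1/4531) = -31273/9930 - 7569/4531 = -216858133/44992830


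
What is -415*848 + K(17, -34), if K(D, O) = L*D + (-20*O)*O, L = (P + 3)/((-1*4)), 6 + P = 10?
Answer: -1500279/4 ≈ -3.7507e+5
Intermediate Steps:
P = 4 (P = -6 + 10 = 4)
L = -7/4 (L = (4 + 3)/((-1*4)) = 7/(-4) = 7*(-¼) = -7/4 ≈ -1.7500)
K(D, O) = -20*O² - 7*D/4 (K(D, O) = -7*D/4 + (-20*O)*O = -7*D/4 - 20*O² = -20*O² - 7*D/4)
-415*848 + K(17, -34) = -415*848 + (-20*(-34)² - 7/4*17) = -351920 + (-20*1156 - 119/4) = -351920 + (-23120 - 119/4) = -351920 - 92599/4 = -1500279/4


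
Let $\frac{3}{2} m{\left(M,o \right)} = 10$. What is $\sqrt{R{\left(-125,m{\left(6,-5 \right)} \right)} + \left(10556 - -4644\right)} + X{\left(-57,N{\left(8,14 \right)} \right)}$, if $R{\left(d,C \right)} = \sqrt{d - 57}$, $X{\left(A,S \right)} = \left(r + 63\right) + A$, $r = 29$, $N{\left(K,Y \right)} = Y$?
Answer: $35 + \sqrt{15200 + i \sqrt{182}} \approx 158.29 + 0.054712 i$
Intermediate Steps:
$m{\left(M,o \right)} = \frac{20}{3}$ ($m{\left(M,o \right)} = \frac{2}{3} \cdot 10 = \frac{20}{3}$)
$X{\left(A,S \right)} = 92 + A$ ($X{\left(A,S \right)} = \left(29 + 63\right) + A = 92 + A$)
$R{\left(d,C \right)} = \sqrt{-57 + d}$
$\sqrt{R{\left(-125,m{\left(6,-5 \right)} \right)} + \left(10556 - -4644\right)} + X{\left(-57,N{\left(8,14 \right)} \right)} = \sqrt{\sqrt{-57 - 125} + \left(10556 - -4644\right)} + \left(92 - 57\right) = \sqrt{\sqrt{-182} + \left(10556 + 4644\right)} + 35 = \sqrt{i \sqrt{182} + 15200} + 35 = \sqrt{15200 + i \sqrt{182}} + 35 = 35 + \sqrt{15200 + i \sqrt{182}}$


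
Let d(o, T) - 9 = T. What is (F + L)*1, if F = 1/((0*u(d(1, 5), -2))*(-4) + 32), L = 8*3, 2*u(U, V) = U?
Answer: 769/32 ≈ 24.031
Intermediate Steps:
d(o, T) = 9 + T
u(U, V) = U/2
L = 24
F = 1/32 (F = 1/((0*((9 + 5)/2))*(-4) + 32) = 1/((0*((1/2)*14))*(-4) + 32) = 1/((0*7)*(-4) + 32) = 1/(0*(-4) + 32) = 1/(0 + 32) = 1/32 ≈ 0.031250)
(F + L)*1 = (1/32 + 24)*1 = (769/32)*1 = 769/32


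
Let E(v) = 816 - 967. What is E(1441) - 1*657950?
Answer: -658101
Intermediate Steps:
E(v) = -151
E(1441) - 1*657950 = -151 - 1*657950 = -151 - 657950 = -658101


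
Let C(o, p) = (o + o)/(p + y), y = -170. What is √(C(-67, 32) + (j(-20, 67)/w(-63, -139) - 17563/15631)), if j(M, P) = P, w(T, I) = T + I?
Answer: I*√469099777004166/31123554 ≈ 0.69589*I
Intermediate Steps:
C(o, p) = 2*o/(-170 + p) (C(o, p) = (o + o)/(p - 170) = (2*o)/(-170 + p) = 2*o/(-170 + p))
w(T, I) = I + T
√(C(-67, 32) + (j(-20, 67)/w(-63, -139) - 17563/15631)) = √(2*(-67)/(-170 + 32) + (67/(-139 - 63) - 17563/15631)) = √(2*(-67)/(-138) + (67/(-202) - 17563*1/15631)) = √(2*(-67)*(-1/138) + (67*(-1/202) - 2509/2233)) = √(67/69 + (-67/202 - 2509/2233)) = √(67/69 - 656429/451066) = √(-15072179/31123554) = I*√469099777004166/31123554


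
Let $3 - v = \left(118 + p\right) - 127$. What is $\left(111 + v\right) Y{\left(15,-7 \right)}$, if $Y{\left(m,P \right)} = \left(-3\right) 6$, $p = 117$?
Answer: $-108$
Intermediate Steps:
$v = -105$ ($v = 3 - \left(\left(118 + 117\right) - 127\right) = 3 - \left(235 - 127\right) = 3 - 108 = -105$)
$Y{\left(m,P \right)} = -18$
$\left(111 + v\right) Y{\left(15,-7 \right)} = \left(111 - 105\right) \left(-18\right) = 6 \left(-18\right) = -108$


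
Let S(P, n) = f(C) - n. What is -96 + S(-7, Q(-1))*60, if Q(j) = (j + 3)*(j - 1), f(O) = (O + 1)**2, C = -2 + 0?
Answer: 204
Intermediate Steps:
C = -2
f(O) = (1 + O)**2
Q(j) = (-1 + j)*(3 + j) (Q(j) = (3 + j)*(-1 + j) = (-1 + j)*(3 + j))
S(P, n) = 1 - n (S(P, n) = (1 - 2)**2 - n = (-1)**2 - n = 1 - n)
-96 + S(-7, Q(-1))*60 = -96 + (1 - (-3 + (-1)**2 + 2*(-1)))*60 = -96 + (1 - (-3 + 1 - 2))*60 = -96 + (1 - 1*(-4))*60 = -96 + (1 + 4)*60 = -96 + 5*60 = -96 + 300 = 204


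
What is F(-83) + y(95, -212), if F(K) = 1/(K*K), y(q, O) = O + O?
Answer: -2920935/6889 ≈ -424.00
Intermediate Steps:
y(q, O) = 2*O
F(K) = K⁻² (F(K) = 1/(K²) = K⁻²)
F(-83) + y(95, -212) = (-83)⁻² + 2*(-212) = 1/6889 - 424 = -2920935/6889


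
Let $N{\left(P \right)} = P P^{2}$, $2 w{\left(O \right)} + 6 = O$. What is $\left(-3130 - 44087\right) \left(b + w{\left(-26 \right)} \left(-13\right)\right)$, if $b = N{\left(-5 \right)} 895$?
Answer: $5272580739$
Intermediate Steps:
$w{\left(O \right)} = -3 + \frac{O}{2}$
$N{\left(P \right)} = P^{3}$
$b = -111875$ ($b = \left(-5\right)^{3} \cdot 895 = \left(-125\right) 895 = -111875$)
$\left(-3130 - 44087\right) \left(b + w{\left(-26 \right)} \left(-13\right)\right) = \left(-3130 - 44087\right) \left(-111875 + \left(-3 + \frac{1}{2} \left(-26\right)\right) \left(-13\right)\right) = - 47217 \left(-111875 + \left(-3 - 13\right) \left(-13\right)\right) = - 47217 \left(-111875 - -208\right) = - 47217 \left(-111875 + 208\right) = \left(-47217\right) \left(-111667\right) = 5272580739$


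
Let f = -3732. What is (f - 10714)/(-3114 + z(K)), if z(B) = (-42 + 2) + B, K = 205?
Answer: 14446/2949 ≈ 4.8986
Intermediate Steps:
z(B) = -40 + B
(f - 10714)/(-3114 + z(K)) = (-3732 - 10714)/(-3114 + (-40 + 205)) = -14446/(-3114 + 165) = -14446/(-2949) = -14446*(-1/2949) = 14446/2949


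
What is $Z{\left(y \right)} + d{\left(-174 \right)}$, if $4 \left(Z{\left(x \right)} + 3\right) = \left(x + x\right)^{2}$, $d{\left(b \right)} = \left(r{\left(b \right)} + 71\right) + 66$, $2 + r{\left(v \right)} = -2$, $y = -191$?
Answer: $36611$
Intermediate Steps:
$r{\left(v \right)} = -4$ ($r{\left(v \right)} = -2 - 2 = -4$)
$d{\left(b \right)} = 133$ ($d{\left(b \right)} = \left(-4 + 71\right) + 66 = 67 + 66 = 133$)
$Z{\left(x \right)} = -3 + x^{2}$ ($Z{\left(x \right)} = -3 + \frac{\left(x + x\right)^{2}}{4} = -3 + \frac{\left(2 x\right)^{2}}{4} = -3 + \frac{4 x^{2}}{4} = -3 + x^{2}$)
$Z{\left(y \right)} + d{\left(-174 \right)} = \left(-3 + \left(-191\right)^{2}\right) + 133 = \left(-3 + 36481\right) + 133 = 36478 + 133 = 36611$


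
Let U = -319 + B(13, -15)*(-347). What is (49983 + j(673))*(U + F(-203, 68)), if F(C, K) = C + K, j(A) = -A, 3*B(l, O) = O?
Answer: 63166110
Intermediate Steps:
B(l, O) = O/3
U = 1416 (U = -319 + ((⅓)*(-15))*(-347) = -319 - 5*(-347) = -319 + 1735 = 1416)
(49983 + j(673))*(U + F(-203, 68)) = (49983 - 1*673)*(1416 + (-203 + 68)) = (49983 - 673)*(1416 - 135) = 49310*1281 = 63166110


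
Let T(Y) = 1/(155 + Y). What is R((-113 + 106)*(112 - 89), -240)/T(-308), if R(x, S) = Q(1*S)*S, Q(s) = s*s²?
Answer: -507617280000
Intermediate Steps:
Q(s) = s³
R(x, S) = S⁴ (R(x, S) = (1*S)³*S = S³*S = S⁴)
R((-113 + 106)*(112 - 89), -240)/T(-308) = (-240)⁴/(1/(155 - 308)) = 3317760000/(1/(-153)) = 3317760000/(-1/153) = 3317760000*(-153) = -507617280000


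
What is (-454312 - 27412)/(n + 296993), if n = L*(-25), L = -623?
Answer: -120431/78142 ≈ -1.5412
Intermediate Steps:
n = 15575 (n = -623*(-25) = 15575)
(-454312 - 27412)/(n + 296993) = (-454312 - 27412)/(15575 + 296993) = -481724/312568 = -481724*1/312568 = -120431/78142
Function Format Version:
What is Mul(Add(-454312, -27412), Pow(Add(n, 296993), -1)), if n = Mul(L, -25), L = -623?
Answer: Rational(-120431, 78142) ≈ -1.5412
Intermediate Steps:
n = 15575 (n = Mul(-623, -25) = 15575)
Mul(Add(-454312, -27412), Pow(Add(n, 296993), -1)) = Mul(Add(-454312, -27412), Pow(Add(15575, 296993), -1)) = Mul(-481724, Pow(312568, -1)) = Mul(-481724, Rational(1, 312568)) = Rational(-120431, 78142)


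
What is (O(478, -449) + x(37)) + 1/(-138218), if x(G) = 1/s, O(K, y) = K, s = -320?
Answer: 10570843371/22114880 ≈ 478.00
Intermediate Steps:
x(G) = -1/320 (x(G) = 1/(-320) = -1/320)
(O(478, -449) + x(37)) + 1/(-138218) = (478 - 1/320) + 1/(-138218) = 152959/320 - 1/138218 = 10570843371/22114880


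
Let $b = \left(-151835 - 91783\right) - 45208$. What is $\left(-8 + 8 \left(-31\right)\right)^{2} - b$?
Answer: $354362$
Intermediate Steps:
$b = -288826$ ($b = -243618 - 45208 = -288826$)
$\left(-8 + 8 \left(-31\right)\right)^{2} - b = \left(-8 + 8 \left(-31\right)\right)^{2} - -288826 = \left(-8 - 248\right)^{2} + 288826 = \left(-256\right)^{2} + 288826 = 65536 + 288826 = 354362$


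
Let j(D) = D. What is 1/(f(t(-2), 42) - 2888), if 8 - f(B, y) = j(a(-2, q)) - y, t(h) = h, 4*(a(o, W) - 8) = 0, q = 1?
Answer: -1/2846 ≈ -0.00035137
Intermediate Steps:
a(o, W) = 8 (a(o, W) = 8 + (¼)*0 = 8 + 0 = 8)
f(B, y) = y (f(B, y) = 8 - (8 - y) = 8 + (-8 + y) = y)
1/(f(t(-2), 42) - 2888) = 1/(42 - 2888) = 1/(-2846) = -1/2846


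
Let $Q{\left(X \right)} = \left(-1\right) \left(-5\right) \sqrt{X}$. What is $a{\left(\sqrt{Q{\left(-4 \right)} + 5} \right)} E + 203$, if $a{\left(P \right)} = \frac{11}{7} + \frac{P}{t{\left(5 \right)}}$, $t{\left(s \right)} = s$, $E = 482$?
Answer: $\frac{6723}{7} + \frac{482 \sqrt{5 + 10 i}}{5} \approx 1234.6 + 169.46 i$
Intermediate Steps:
$Q{\left(X \right)} = 5 \sqrt{X}$
$a{\left(P \right)} = \frac{11}{7} + \frac{P}{5}$
$a{\left(\sqrt{Q{\left(-4 \right)} + 5} \right)} E + 203 = \left(\frac{11}{7} + \frac{\sqrt{5 \sqrt{-4} + 5}}{5}\right) 482 + 203 = \left(\frac{11}{7} + \frac{\sqrt{5 \cdot 2 i + 5}}{5}\right) 482 + 203 = \left(\frac{11}{7} + \frac{\sqrt{10 i + 5}}{5}\right) 482 + 203 = \left(\frac{11}{7} + \frac{\sqrt{5 + 10 i}}{5}\right) 482 + 203 = \left(\frac{5302}{7} + \frac{482 \sqrt{5 + 10 i}}{5}\right) + 203 = \frac{6723}{7} + \frac{482 \sqrt{5 + 10 i}}{5}$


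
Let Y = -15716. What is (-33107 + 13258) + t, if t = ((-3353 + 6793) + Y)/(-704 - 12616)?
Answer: -7343789/370 ≈ -19848.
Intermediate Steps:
t = 341/370 (t = ((-3353 + 6793) - 15716)/(-704 - 12616) = (3440 - 15716)/(-13320) = -12276*(-1/13320) = 341/370 ≈ 0.92162)
(-33107 + 13258) + t = (-33107 + 13258) + 341/370 = -19849 + 341/370 = -7343789/370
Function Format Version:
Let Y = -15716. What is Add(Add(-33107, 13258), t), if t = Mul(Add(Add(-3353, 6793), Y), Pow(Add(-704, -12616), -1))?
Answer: Rational(-7343789, 370) ≈ -19848.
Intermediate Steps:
t = Rational(341, 370) (t = Mul(Add(Add(-3353, 6793), -15716), Pow(Add(-704, -12616), -1)) = Mul(Add(3440, -15716), Pow(-13320, -1)) = Mul(-12276, Rational(-1, 13320)) = Rational(341, 370) ≈ 0.92162)
Add(Add(-33107, 13258), t) = Add(Add(-33107, 13258), Rational(341, 370)) = Add(-19849, Rational(341, 370)) = Rational(-7343789, 370)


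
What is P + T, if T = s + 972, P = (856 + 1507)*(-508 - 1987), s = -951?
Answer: -5895664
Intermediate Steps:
P = -5895685 (P = 2363*(-2495) = -5895685)
T = 21 (T = -951 + 972 = 21)
P + T = -5895685 + 21 = -5895664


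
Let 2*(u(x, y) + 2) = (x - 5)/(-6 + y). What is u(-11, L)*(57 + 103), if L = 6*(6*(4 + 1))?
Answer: -28480/87 ≈ -327.36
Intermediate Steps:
L = 180 (L = 6*(6*5) = 6*30 = 180)
u(x, y) = -2 + (-5 + x)/(2*(-6 + y)) (u(x, y) = -2 + ((x - 5)/(-6 + y))/2 = -2 + ((-5 + x)/(-6 + y))/2 = -2 + (-5 + x)/(2*(-6 + y)))
u(-11, L)*(57 + 103) = ((19 - 11 - 4*180)/(2*(-6 + 180)))*(57 + 103) = ((½)*(19 - 11 - 720)/174)*160 = ((½)*(1/174)*(-712))*160 = -178/87*160 = -28480/87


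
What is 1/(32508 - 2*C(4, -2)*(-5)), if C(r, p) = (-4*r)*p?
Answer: 1/32828 ≈ 3.0462e-5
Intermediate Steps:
C(r, p) = -4*p*r
1/(32508 - 2*C(4, -2)*(-5)) = 1/(32508 - (-8)*(-2)*4*(-5)) = 1/(32508 - 2*32*(-5)) = 1/(32508 - 64*(-5)) = 1/(32508 + 320) = 1/32828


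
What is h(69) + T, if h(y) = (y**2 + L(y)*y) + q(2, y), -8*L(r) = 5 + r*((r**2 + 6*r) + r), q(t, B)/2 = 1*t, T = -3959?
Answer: -24960581/8 ≈ -3.1201e+6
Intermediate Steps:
q(t, B) = 2*t (q(t, B) = 2*(1*t) = 2*t)
L(r) = -5/8 - r*(r**2 + 7*r)/8 (L(r) = -(5 + r*((r**2 + 6*r) + r))/8 = -(5 + r*(r**2 + 7*r))/8 = -5/8 - r*(r**2 + 7*r)/8)
h(y) = 4 + y**2 + y*(-5/8 - 7*y**2/8 - y**3/8) (h(y) = (y**2 + (-5/8 - 7*y**2/8 - y**3/8)*y) + 2*2 = (y**2 + y*(-5/8 - 7*y**2/8 - y**3/8)) + 4 = 4 + y**2 + y*(-5/8 - 7*y**2/8 - y**3/8))
h(69) + T = (4 + 69**2 - 1/8*69*(5 + 69**3 + 7*69**2)) - 3959 = (4 + 4761 - 1/8*69*(5 + 328509 + 7*4761)) - 3959 = (4 + 4761 - 1/8*69*(5 + 328509 + 33327)) - 3959 = (4 + 4761 - 1/8*69*361841) - 3959 = (4 + 4761 - 24967029/8) - 3959 = -24928909/8 - 3959 = -24960581/8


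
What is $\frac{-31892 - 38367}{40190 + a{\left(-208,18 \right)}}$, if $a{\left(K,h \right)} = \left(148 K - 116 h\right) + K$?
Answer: $- \frac{70259}{7110} \approx -9.8817$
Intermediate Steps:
$a{\left(K,h \right)} = - 116 h + 149 K$ ($a{\left(K,h \right)} = \left(- 116 h + 148 K\right) + K = - 116 h + 149 K$)
$\frac{-31892 - 38367}{40190 + a{\left(-208,18 \right)}} = \frac{-31892 - 38367}{40190 + \left(\left(-116\right) 18 + 149 \left(-208\right)\right)} = - \frac{70259}{40190 - 33080} = - \frac{70259}{7110}$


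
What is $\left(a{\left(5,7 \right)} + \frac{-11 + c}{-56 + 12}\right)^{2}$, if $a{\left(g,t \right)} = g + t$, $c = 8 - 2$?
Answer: $\frac{284089}{1936} \approx 146.74$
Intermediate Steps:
$c = 6$ ($c = 8 - 2 = 6$)
$\left(a{\left(5,7 \right)} + \frac{-11 + c}{-56 + 12}\right)^{2} = \left(\left(5 + 7\right) + \frac{-11 + 6}{-56 + 12}\right)^{2} = \left(12 - \frac{5}{-44}\right)^{2} = \left(12 - - \frac{5}{44}\right)^{2} = \left(12 + \frac{5}{44}\right)^{2} = \left(\frac{533}{44}\right)^{2} = \frac{284089}{1936}$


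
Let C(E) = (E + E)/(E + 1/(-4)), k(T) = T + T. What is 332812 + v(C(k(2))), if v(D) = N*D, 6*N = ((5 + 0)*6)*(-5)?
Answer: 998276/3 ≈ 3.3276e+5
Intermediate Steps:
k(T) = 2*T
N = -25 (N = (((5 + 0)*6)*(-5))/6 = ((5*6)*(-5))/6 = (30*(-5))/6 = (⅙)*(-150) = -25)
C(E) = 2*E/(-¼ + E) (C(E) = (2*E)/(E - ¼) = (2*E)/(-¼ + E) = 2*E/(-¼ + E))
v(D) = -25*D
332812 + v(C(k(2))) = 332812 - 200*2*2/(-1 + 4*(2*2)) = 332812 - 200*4/(-1 + 4*4) = 332812 - 200*4/(-1 + 16) = 332812 - 200*4/15 = 332812 - 25*32/15 = 332812 - 160/3 = 998276/3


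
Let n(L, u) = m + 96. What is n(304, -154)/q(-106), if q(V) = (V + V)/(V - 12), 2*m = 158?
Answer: 10325/106 ≈ 97.406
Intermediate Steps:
m = 79 (m = (1/2)*158 = 79)
n(L, u) = 175 (n(L, u) = 79 + 96 = 175)
q(V) = 2*V/(-12 + V) (q(V) = (2*V)/(-12 + V) = 2*V/(-12 + V))
n(304, -154)/q(-106) = 175/((2*(-106)/(-12 - 106))) = 175/((2*(-106)/(-118))) = 175/((2*(-106)*(-1/118))) = 175/(106/59) = 175*(59/106) = 10325/106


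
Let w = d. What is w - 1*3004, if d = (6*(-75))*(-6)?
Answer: -304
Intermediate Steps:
d = 2700 (d = -450*(-6) = 2700)
w = 2700
w - 1*3004 = 2700 - 1*3004 = 2700 - 3004 = -304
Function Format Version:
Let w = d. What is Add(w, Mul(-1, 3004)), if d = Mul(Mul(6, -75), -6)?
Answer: -304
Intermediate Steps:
d = 2700 (d = Mul(-450, -6) = 2700)
w = 2700
Add(w, Mul(-1, 3004)) = Add(2700, Mul(-1, 3004)) = Add(2700, -3004) = -304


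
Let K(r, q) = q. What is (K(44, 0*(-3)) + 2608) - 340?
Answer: 2268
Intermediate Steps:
(K(44, 0*(-3)) + 2608) - 340 = (0*(-3) + 2608) - 340 = (0 + 2608) - 340 = 2608 - 340 = 2268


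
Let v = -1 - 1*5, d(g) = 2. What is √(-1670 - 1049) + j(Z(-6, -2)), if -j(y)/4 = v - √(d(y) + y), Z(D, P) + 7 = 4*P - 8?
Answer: 24 + I*√2719 + 4*I*√21 ≈ 24.0 + 70.474*I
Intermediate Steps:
Z(D, P) = -15 + 4*P (Z(D, P) = -7 + (4*P - 8) = -7 + (-8 + 4*P) = -15 + 4*P)
v = -6 (v = -1 - 5 = -6)
j(y) = 24 + 4*√(2 + y) (j(y) = -4*(-6 - √(2 + y)) = 24 + 4*√(2 + y))
√(-1670 - 1049) + j(Z(-6, -2)) = √(-1670 - 1049) + (24 + 4*√(2 + (-15 + 4*(-2)))) = √(-2719) + (24 + 4*√(2 + (-15 - 8))) = I*√2719 + (24 + 4*√(2 - 23)) = I*√2719 + (24 + 4*√(-21)) = I*√2719 + (24 + 4*(I*√21)) = I*√2719 + (24 + 4*I*√21) = 24 + I*√2719 + 4*I*√21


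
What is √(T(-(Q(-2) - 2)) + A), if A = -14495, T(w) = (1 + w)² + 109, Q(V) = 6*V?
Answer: 119*I ≈ 119.0*I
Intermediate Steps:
T(w) = 109 + (1 + w)²
√(T(-(Q(-2) - 2)) + A) = √((109 + (1 - (6*(-2) - 2))²) - 14495) = √((109 + (1 - (-12 - 2))²) - 14495) = √((109 + (1 - 1*(-14))²) - 14495) = √((109 + (1 + 14)²) - 14495) = √((109 + 15²) - 14495) = √((109 + 225) - 14495) = √(334 - 14495) = √(-14161) = 119*I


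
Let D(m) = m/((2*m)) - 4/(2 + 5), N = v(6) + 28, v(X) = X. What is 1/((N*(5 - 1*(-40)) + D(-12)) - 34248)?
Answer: -14/458053 ≈ -3.0564e-5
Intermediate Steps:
N = 34 (N = 6 + 28 = 34)
D(m) = -1/14 (D(m) = m*(1/(2*m)) - 4/7 = ½ - 4*⅐ = ½ - 4/7 = -1/14)
1/((N*(5 - 1*(-40)) + D(-12)) - 34248) = 1/((34*(5 - 1*(-40)) - 1/14) - 34248) = 1/((34*(5 + 40) - 1/14) - 34248) = 1/((34*45 - 1/14) - 34248) = 1/((1530 - 1/14) - 34248) = 1/(21419/14 - 34248) = 1/(-458053/14) = -14/458053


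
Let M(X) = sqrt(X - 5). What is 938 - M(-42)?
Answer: 938 - I*sqrt(47) ≈ 938.0 - 6.8557*I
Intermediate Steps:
M(X) = sqrt(-5 + X)
938 - M(-42) = 938 - sqrt(-5 - 42) = 938 - sqrt(-47) = 938 - I*sqrt(47)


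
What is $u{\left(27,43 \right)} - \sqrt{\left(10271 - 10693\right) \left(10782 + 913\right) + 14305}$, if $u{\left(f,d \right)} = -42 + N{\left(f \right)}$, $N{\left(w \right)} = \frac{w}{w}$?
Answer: $-41 - i \sqrt{4920985} \approx -41.0 - 2218.3 i$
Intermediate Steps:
$N{\left(w \right)} = 1$
$u{\left(f,d \right)} = -41$ ($u{\left(f,d \right)} = -42 + 1 = -41$)
$u{\left(27,43 \right)} - \sqrt{\left(10271 - 10693\right) \left(10782 + 913\right) + 14305} = -41 - \sqrt{\left(10271 - 10693\right) \left(10782 + 913\right) + 14305} = -41 - \sqrt{\left(10271 - 10693\right) 11695 + 14305} = -41 - \sqrt{\left(-422\right) 11695 + 14305} = -41 - \sqrt{-4935290 + 14305} = -41 - \sqrt{-4920985} = -41 - i \sqrt{4920985}$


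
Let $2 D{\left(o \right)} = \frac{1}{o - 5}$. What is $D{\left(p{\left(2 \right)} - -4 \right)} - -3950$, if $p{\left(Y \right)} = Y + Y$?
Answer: $\frac{23701}{6} \approx 3950.2$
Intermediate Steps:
$p{\left(Y \right)} = 2 Y$
$D{\left(o \right)} = \frac{1}{2 \left(-5 + o\right)}$ ($D{\left(o \right)} = \frac{1}{2 \left(o - 5\right)} = \frac{1}{2 \left(-5 + o\right)}$)
$D{\left(p{\left(2 \right)} - -4 \right)} - -3950 = \frac{1}{2 \left(-5 + \left(2 \cdot 2 - -4\right)\right)} - -3950 = \frac{1}{2 \left(-5 + \left(4 + 4\right)\right)} + 3950 = \frac{1}{2 \left(-5 + 8\right)} + 3950 = \frac{1}{2 \cdot 3} + 3950 = \frac{1}{2} \cdot \frac{1}{3} + 3950 = \frac{1}{6} + 3950 = \frac{23701}{6}$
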